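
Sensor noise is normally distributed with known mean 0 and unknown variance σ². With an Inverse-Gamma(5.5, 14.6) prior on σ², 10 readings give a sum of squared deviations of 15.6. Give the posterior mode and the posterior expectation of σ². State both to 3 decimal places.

Posterior: Inverse-Gamma(shape = 5.5+10/2 = 10.5, scale = 14.6+15.6/2 = 22.4).
Mode = β/(α+1) = 22.4/11.5 = 1.948.
Mean = β/(α−1) = 22.4/9.5 = 2.358.

MAP = 1.948; posterior mean = 2.358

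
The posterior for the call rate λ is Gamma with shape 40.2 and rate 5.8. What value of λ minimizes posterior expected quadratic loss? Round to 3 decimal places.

6.931

Mode = (α−1)/β = 39.2/5.8 = 6.759.
Mean = α/β = 40.2/5.8 = 6.931.
Quadratic loss ⇒ the optimal estimator is the posterior mean.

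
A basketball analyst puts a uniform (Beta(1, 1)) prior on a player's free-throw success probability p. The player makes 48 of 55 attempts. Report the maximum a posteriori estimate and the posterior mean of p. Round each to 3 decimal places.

MAP = 0.873; posterior mean = 0.860

Posterior: Beta(1+48, 1+7) = Beta(49, 8).
Mode = (49−1)/(49+8−2) = 48/55 = 0.873.
With a flat prior the MAP equals the MLE, 48/55.
Mean = 49/(49+8) = 49/57 = 0.860.
Left-skewed posterior ⇒ mean < mode.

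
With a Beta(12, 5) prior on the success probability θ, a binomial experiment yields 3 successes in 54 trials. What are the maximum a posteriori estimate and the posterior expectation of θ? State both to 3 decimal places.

Posterior: Beta(12+3, 5+51) = Beta(15, 56).
Mode = (15−1)/(15+56−2) = 14/69 = 0.203.
Mean = 15/(15+56) = 15/71 = 0.211.
Mean > mode: the posterior has a right tail.

MAP = 0.203, posterior mean = 0.211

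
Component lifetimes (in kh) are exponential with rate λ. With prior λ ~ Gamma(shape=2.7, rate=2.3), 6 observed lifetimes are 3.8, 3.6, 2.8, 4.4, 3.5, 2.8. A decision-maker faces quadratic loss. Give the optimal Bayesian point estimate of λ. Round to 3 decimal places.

0.375

Σ times = 20.9. Posterior: Gamma(shape = 2.7+6 = 8.7, rate = 2.3+20.9 = 23.2).
Mode = (α−1)/β = 7.7/23.2 = 0.332.
Mean = α/β = 8.7/23.2 = 0.375.
Quadratic loss ⇒ the optimal estimator is the posterior mean.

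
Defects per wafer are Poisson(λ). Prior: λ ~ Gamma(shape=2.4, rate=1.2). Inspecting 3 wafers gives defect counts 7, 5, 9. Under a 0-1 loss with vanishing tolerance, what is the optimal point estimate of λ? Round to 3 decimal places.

Σ counts = 21. Posterior: Gamma(shape = 2.4+21 = 23.4, rate = 1.2+3 = 4.2).
Mode = (α−1)/β = 22.4/4.2 = 5.333.
Mean = α/β = 23.4/4.2 = 5.571.
This is the posterior mode — the MAP estimate.

5.333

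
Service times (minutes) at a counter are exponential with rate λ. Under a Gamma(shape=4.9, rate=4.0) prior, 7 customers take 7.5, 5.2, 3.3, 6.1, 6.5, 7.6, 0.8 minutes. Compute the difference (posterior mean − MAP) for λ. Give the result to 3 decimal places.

Σ times = 37.0. Posterior: Gamma(shape = 4.9+7 = 11.9, rate = 4.0+37.0 = 41.0).
Mode = (α−1)/β = 10.9/41.0 = 0.266.
Mean = α/β = 11.9/41.0 = 0.290.
Difference = 0.290 − 0.266 = 0.024.

0.024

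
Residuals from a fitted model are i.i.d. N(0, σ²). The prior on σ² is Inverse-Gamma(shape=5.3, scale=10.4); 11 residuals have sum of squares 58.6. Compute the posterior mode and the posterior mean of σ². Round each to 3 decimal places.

Posterior: Inverse-Gamma(shape = 5.3+11/2 = 10.8, scale = 10.4+58.6/2 = 39.7).
Mode = β/(α+1) = 39.7/11.8 = 3.364.
Mean = β/(α−1) = 39.7/9.8 = 4.051.
Right-skewed posterior ⇒ mode < mean.

MAP: 3.364. Posterior mean: 4.051.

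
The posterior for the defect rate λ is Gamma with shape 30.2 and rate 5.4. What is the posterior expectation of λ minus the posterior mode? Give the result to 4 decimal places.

Mode = (α−1)/β = 29.2/5.4 = 5.4074.
Mean = α/β = 30.2/5.4 = 5.5926.
Difference = 5.5926 − 5.4074 = 0.1852.
The posterior is right-skewed, so the mean exceeds the mode.

0.1852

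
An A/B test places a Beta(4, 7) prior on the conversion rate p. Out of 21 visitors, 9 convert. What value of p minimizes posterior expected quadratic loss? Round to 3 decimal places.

Posterior: Beta(4+9, 7+12) = Beta(13, 19).
Mode = (13−1)/(13+19−2) = 12/30 = 0.400.
Mean = 13/(13+19) = 13/32 = 0.406.
Quadratic loss ⇒ the optimal estimator is the posterior mean.

0.406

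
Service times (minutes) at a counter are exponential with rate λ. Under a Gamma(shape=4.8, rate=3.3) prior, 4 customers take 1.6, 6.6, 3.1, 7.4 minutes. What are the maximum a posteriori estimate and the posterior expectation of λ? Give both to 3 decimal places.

Σ times = 18.7. Posterior: Gamma(shape = 4.8+4 = 8.8, rate = 3.3+18.7 = 22.0).
Mode = (α−1)/β = 7.8/22.0 = 0.355.
Mean = α/β = 8.8/22.0 = 0.400.

λ_MAP = 0.355, E[λ|data] = 0.400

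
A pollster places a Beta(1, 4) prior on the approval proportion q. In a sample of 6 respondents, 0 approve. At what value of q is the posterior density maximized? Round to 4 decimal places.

Posterior: Beta(1+0, 4+6) = Beta(1, 10).
Since α = 1 ≤ 1 and β > 1, the Beta density is monotone decreasing on [0,1]; the mode is at 0.
Mean = 1/(1+10) = 0.0909.
This is the posterior mode — the MAP estimate.

0.0000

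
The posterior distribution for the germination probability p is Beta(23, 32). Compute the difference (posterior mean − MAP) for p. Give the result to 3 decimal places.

Mode = (23−1)/(23+32−2) = 22/53 = 0.415.
Mean = 23/(23+32) = 23/55 = 0.418.
Difference = 0.418 − 0.415 = 0.003.

0.003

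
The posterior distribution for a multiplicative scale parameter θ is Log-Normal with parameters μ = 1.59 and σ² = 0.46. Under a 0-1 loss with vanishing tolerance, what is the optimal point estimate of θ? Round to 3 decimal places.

Mode = exp(μ − σ²) = exp(1.13) = 3.096.
Mean = exp(μ + σ²/2) = exp(1.820) = 6.172.
This is the posterior mode — the MAP estimate.

3.096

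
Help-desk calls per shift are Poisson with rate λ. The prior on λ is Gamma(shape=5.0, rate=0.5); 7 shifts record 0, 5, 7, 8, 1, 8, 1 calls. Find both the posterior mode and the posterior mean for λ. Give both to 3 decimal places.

Σ counts = 30. Posterior: Gamma(shape = 5.0+30 = 35.0, rate = 0.5+7 = 7.5).
Mode = (α−1)/β = 34.0/7.5 = 4.533.
Mean = α/β = 35.0/7.5 = 4.667.

MAP = 4.533, posterior mean = 4.667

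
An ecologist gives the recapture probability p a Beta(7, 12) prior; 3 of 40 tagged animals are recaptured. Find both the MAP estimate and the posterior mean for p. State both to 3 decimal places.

p_MAP = 0.158, E[p|data] = 0.169

Posterior: Beta(7+3, 12+37) = Beta(10, 49).
Mode = (10−1)/(10+49−2) = 9/57 = 0.158.
Mean = 10/(10+49) = 10/59 = 0.169.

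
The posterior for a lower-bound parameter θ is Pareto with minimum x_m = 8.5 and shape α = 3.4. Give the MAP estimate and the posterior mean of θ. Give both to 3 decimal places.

MAP estimate = 8.500, posterior mean = 12.042

The Pareto density is strictly decreasing on [x_m, ∞), so the mode is x_m = 8.500.
Mean = α·x_m/(α−1) = 3.4·8.5/2.4 = 12.042.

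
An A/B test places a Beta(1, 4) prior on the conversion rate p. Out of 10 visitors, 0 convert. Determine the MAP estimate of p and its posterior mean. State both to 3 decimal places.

MAP = 0.000, posterior mean = 0.067

Posterior: Beta(1+0, 4+10) = Beta(1, 14).
Since α = 1 ≤ 1 and β > 1, the Beta density is monotone decreasing on [0,1]; the mode is at 0.
Mean = 1/(1+14) = 0.067.
The posterior is right-skewed, so the mean exceeds the mode.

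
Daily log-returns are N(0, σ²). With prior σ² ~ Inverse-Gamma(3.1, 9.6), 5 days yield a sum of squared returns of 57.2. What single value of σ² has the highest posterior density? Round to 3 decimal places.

Posterior: Inverse-Gamma(shape = 3.1+5/2 = 5.6, scale = 9.6+57.2/2 = 38.2).
Mode = β/(α+1) = 38.2/6.6 = 5.788.
Mean = β/(α−1) = 38.2/4.6 = 8.304.
This is the posterior mode — the MAP estimate.

5.788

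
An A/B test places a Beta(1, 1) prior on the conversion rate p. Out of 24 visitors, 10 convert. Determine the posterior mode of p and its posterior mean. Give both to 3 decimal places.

MAP = 0.417, posterior mean = 0.423

Posterior: Beta(1+10, 1+14) = Beta(11, 15).
Mode = (11−1)/(11+15−2) = 10/24 = 0.417.
Mean = 11/(11+15) = 11/26 = 0.423.
Mean > mode: the posterior has a right tail.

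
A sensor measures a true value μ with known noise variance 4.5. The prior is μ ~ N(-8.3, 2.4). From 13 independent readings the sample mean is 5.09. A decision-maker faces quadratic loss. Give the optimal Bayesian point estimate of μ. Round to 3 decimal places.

3.402

Posterior for μ is Normal. Precision-weighted mean: (1/2.4·-8.3 + 13/4.5·5.09) / (1/2.4 + 13/4.5) = 3.402.
A Normal posterior is symmetric, so mode = mean.
Quadratic loss ⇒ the optimal estimator is the posterior mean.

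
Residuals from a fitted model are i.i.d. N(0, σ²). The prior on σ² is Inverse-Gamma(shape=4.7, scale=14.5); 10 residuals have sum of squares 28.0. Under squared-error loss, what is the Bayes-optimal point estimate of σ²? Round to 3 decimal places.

Posterior: Inverse-Gamma(shape = 4.7+10/2 = 9.7, scale = 14.5+28.0/2 = 28.5).
Mode = β/(α+1) = 28.5/10.7 = 2.664.
Mean = β/(α−1) = 28.5/8.7 = 3.276.
Squared-error loss ⇒ the optimal estimator is the posterior mean.

3.276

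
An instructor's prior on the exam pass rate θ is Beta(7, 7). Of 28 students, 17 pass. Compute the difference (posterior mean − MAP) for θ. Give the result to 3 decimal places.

-0.004

Posterior: Beta(7+17, 7+11) = Beta(24, 18).
Mode = (24−1)/(24+18−2) = 23/40 = 0.575.
Mean = 24/(24+18) = 24/42 = 0.571.
Difference = 0.571 − 0.575 = -0.004.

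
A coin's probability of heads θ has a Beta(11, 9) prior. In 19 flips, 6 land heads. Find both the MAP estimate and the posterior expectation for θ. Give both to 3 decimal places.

Posterior: Beta(11+6, 9+13) = Beta(17, 22).
Mode = (17−1)/(17+22−2) = 16/37 = 0.432.
Mean = 17/(17+22) = 17/39 = 0.436.

MAP = 0.432; posterior mean = 0.436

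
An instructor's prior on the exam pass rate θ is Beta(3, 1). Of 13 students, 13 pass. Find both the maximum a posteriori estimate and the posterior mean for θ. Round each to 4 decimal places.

MAP: 1.0000. Posterior mean: 0.9412.

Posterior: Beta(3+13, 1+0) = Beta(16, 1).
Since β = 1 ≤ 1 and α > 1, the Beta density is monotone increasing on [0,1]; the mode is at 1.
Mean = 16/(16+1) = 0.9412.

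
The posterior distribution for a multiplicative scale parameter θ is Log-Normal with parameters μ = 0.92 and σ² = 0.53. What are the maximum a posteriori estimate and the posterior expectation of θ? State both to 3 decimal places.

MAP = 1.477, posterior mean = 3.271

Mode = exp(μ − σ²) = exp(0.39) = 1.477.
Mean = exp(μ + σ²/2) = exp(1.185) = 3.271.
The posterior is right-skewed, so the mean exceeds the mode.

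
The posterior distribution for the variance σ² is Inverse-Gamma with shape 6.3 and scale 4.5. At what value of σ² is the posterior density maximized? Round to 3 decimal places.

0.616

Mode = β/(α+1) = 4.5/7.3 = 0.616.
Mean = β/(α−1) = 4.5/5.3 = 0.849.
This is the posterior mode — the MAP estimate.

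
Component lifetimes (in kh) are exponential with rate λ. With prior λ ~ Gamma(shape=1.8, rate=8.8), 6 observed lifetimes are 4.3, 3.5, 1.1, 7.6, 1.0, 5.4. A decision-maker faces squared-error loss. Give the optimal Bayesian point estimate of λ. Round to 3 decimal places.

Σ times = 22.9. Posterior: Gamma(shape = 1.8+6 = 7.8, rate = 8.8+22.9 = 31.7).
Mode = (α−1)/β = 6.8/31.7 = 0.215.
Mean = α/β = 7.8/31.7 = 0.246.
Squared-error loss ⇒ the optimal estimator is the posterior mean.

0.246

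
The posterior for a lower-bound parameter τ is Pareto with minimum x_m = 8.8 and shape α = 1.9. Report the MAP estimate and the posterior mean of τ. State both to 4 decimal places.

MAP: 8.8000. Posterior mean: 18.5778.

The Pareto density is strictly decreasing on [x_m, ∞), so the mode is x_m = 8.8000.
Mean = α·x_m/(α−1) = 1.9·8.8/0.9 = 18.5778.
The posterior is right-skewed, so the mean exceeds the mode.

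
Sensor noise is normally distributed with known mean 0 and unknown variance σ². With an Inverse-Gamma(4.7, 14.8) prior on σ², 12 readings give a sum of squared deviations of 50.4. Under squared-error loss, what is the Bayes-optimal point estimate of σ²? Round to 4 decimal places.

Posterior: Inverse-Gamma(shape = 4.7+12/2 = 10.7, scale = 14.8+50.4/2 = 40.0).
Mode = β/(α+1) = 40.0/11.7 = 3.4188.
Mean = β/(α−1) = 40.0/9.7 = 4.1237.
Squared-error loss ⇒ the optimal estimator is the posterior mean.

4.1237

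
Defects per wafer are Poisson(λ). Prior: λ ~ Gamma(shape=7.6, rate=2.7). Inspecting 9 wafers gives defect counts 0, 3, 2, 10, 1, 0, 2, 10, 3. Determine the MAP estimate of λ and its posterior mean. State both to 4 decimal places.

MAP = 3.2137, posterior mean = 3.2991

Σ counts = 31. Posterior: Gamma(shape = 7.6+31 = 38.6, rate = 2.7+9 = 11.7).
Mode = (α−1)/β = 37.6/11.7 = 3.2137.
Mean = α/β = 38.6/11.7 = 3.2991.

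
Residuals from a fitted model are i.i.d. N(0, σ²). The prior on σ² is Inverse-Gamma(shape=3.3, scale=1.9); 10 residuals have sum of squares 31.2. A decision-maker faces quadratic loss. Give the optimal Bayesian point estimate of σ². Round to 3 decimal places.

Posterior: Inverse-Gamma(shape = 3.3+10/2 = 8.3, scale = 1.9+31.2/2 = 17.5).
Mode = β/(α+1) = 17.5/9.3 = 1.882.
Mean = β/(α−1) = 17.5/7.3 = 2.397.
Quadratic loss ⇒ the optimal estimator is the posterior mean.

2.397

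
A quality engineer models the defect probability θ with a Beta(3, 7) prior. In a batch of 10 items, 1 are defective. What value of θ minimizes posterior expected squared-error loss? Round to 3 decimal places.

0.200

Posterior: Beta(3+1, 7+9) = Beta(4, 16).
Mode = (4−1)/(4+16−2) = 3/18 = 0.167.
Mean = 4/(4+16) = 4/20 = 0.200.
Squared-error loss ⇒ the optimal estimator is the posterior mean.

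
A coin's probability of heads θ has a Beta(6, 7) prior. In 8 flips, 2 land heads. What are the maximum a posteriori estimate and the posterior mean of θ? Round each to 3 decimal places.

Posterior: Beta(6+2, 7+6) = Beta(8, 13).
Mode = (8−1)/(8+13−2) = 7/19 = 0.368.
Mean = 8/(8+13) = 8/21 = 0.381.

MAP: 0.368. Posterior mean: 0.381.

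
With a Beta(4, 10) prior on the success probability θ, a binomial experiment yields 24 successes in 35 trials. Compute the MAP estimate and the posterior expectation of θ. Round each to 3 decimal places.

MAP: 0.574. Posterior mean: 0.571.

Posterior: Beta(4+24, 10+11) = Beta(28, 21).
Mode = (28−1)/(28+21−2) = 27/47 = 0.574.
Mean = 28/(28+21) = 28/49 = 0.571.
The posterior is left-skewed, so the mode exceeds the mean.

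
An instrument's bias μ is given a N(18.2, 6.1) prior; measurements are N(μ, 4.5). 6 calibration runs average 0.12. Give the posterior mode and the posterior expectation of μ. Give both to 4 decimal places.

Posterior for μ is Normal. Precision-weighted mean: (1/6.1·18.2 + 6/4.5·0.12) / (1/6.1 + 6/4.5) = 2.0996.
A Normal posterior is symmetric, so mode = mean.

MAP: 2.0996. Posterior mean: 2.0996.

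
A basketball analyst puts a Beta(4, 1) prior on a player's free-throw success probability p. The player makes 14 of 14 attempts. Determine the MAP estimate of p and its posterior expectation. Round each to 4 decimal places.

Posterior: Beta(4+14, 1+0) = Beta(18, 1).
Since β = 1 ≤ 1 and α > 1, the Beta density is monotone increasing on [0,1]; the mode is at 1.
Mean = 18/(18+1) = 0.9474.

MAP = 1.0000, posterior mean = 0.9474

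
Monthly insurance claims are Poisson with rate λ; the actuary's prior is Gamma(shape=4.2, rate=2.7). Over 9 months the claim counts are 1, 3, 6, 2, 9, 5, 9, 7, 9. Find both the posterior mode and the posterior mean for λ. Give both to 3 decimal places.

Σ counts = 51. Posterior: Gamma(shape = 4.2+51 = 55.2, rate = 2.7+9 = 11.7).
Mode = (α−1)/β = 54.2/11.7 = 4.632.
Mean = α/β = 55.2/11.7 = 4.718.
Mean > mode: the posterior has a right tail.

λ_MAP = 4.632, E[λ|data] = 4.718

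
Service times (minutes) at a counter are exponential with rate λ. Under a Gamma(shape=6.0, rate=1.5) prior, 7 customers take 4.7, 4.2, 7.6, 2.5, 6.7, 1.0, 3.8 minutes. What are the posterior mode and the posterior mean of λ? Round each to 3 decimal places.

Σ times = 30.5. Posterior: Gamma(shape = 6.0+7 = 13.0, rate = 1.5+30.5 = 32.0).
Mode = (α−1)/β = 12.0/32.0 = 0.375.
Mean = α/β = 13.0/32.0 = 0.406.

posterior mode = 0.375, posterior mean = 0.406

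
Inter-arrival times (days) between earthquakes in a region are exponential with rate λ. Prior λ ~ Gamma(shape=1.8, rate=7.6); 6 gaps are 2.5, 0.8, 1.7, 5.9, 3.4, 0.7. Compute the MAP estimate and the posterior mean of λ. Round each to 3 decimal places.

Σ times = 15.0. Posterior: Gamma(shape = 1.8+6 = 7.8, rate = 7.6+15.0 = 22.6).
Mode = (α−1)/β = 6.8/22.6 = 0.301.
Mean = α/β = 7.8/22.6 = 0.345.

MAP estimate = 0.301, posterior mean = 0.345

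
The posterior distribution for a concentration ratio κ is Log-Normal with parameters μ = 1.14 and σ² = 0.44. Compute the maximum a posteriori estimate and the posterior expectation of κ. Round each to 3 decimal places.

Mode = exp(μ − σ²) = exp(0.70) = 2.014.
Mean = exp(μ + σ²/2) = exp(1.360) = 3.896.

κ_MAP = 2.014, E[κ|data] = 3.896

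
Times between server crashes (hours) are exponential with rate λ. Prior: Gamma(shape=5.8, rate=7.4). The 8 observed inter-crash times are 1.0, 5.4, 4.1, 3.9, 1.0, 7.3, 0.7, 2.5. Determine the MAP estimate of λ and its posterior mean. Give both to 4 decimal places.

Σ times = 25.9. Posterior: Gamma(shape = 5.8+8 = 13.8, rate = 7.4+25.9 = 33.3).
Mode = (α−1)/β = 12.8/33.3 = 0.3844.
Mean = α/β = 13.8/33.3 = 0.4144.

MAP = 0.3844, posterior mean = 0.4144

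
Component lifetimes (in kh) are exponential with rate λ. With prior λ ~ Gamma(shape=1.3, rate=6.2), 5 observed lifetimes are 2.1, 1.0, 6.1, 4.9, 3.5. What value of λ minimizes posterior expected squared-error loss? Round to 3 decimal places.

0.265

Σ times = 17.6. Posterior: Gamma(shape = 1.3+5 = 6.3, rate = 6.2+17.6 = 23.8).
Mode = (α−1)/β = 5.3/23.8 = 0.223.
Mean = α/β = 6.3/23.8 = 0.265.
Squared-error loss ⇒ the optimal estimator is the posterior mean.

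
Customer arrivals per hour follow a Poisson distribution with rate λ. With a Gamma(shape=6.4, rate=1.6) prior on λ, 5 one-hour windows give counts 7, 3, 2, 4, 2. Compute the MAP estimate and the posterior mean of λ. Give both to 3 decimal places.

MAP: 3.545. Posterior mean: 3.697.

Σ counts = 18. Posterior: Gamma(shape = 6.4+18 = 24.4, rate = 1.6+5 = 6.6).
Mode = (α−1)/β = 23.4/6.6 = 3.545.
Mean = α/β = 24.4/6.6 = 3.697.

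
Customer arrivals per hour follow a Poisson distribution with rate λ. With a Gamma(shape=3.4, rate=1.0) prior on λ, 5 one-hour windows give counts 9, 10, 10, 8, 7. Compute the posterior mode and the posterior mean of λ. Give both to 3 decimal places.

λ_MAP = 7.733, E[λ|data] = 7.900

Σ counts = 44. Posterior: Gamma(shape = 3.4+44 = 47.4, rate = 1.0+5 = 6.0).
Mode = (α−1)/β = 46.4/6.0 = 7.733.
Mean = α/β = 47.4/6.0 = 7.900.
Right-skewed posterior ⇒ mode < mean.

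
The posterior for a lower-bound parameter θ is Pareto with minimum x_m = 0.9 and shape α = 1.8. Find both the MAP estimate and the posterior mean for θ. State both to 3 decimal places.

MAP = 0.900; posterior mean = 2.025

The Pareto density is strictly decreasing on [x_m, ∞), so the mode is x_m = 0.900.
Mean = α·x_m/(α−1) = 1.8·0.9/0.8 = 2.025.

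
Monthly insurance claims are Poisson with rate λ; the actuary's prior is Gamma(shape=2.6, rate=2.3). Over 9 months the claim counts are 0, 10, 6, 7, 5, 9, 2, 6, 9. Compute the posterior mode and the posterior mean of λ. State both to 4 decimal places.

Σ counts = 54. Posterior: Gamma(shape = 2.6+54 = 56.6, rate = 2.3+9 = 11.3).
Mode = (α−1)/β = 55.6/11.3 = 4.9204.
Mean = α/β = 56.6/11.3 = 5.0088.

posterior mode = 4.9204, posterior mean = 5.0088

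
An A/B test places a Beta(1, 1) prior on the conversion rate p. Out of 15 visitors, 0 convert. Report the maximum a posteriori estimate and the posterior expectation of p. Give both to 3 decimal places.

MAP = 0.000; posterior mean = 0.059

Posterior: Beta(1+0, 1+15) = Beta(1, 16).
Since α = 1 ≤ 1 and β > 1, the Beta density is monotone decreasing on [0,1]; the mode is at 0.
Mean = 1/(1+16) = 0.059.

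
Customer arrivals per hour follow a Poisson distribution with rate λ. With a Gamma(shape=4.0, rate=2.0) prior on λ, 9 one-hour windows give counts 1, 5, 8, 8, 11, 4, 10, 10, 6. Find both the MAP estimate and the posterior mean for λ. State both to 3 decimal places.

Σ counts = 63. Posterior: Gamma(shape = 4.0+63 = 67.0, rate = 2.0+9 = 11.0).
Mode = (α−1)/β = 66.0/11.0 = 6.000.
Mean = α/β = 67.0/11.0 = 6.091.

MAP = 6.000; posterior mean = 6.091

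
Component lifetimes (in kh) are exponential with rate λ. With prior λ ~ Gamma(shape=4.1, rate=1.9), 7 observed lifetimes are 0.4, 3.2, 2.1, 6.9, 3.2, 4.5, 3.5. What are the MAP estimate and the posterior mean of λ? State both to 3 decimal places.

MAP estimate = 0.393, posterior mean = 0.432

Σ times = 23.8. Posterior: Gamma(shape = 4.1+7 = 11.1, rate = 1.9+23.8 = 25.7).
Mode = (α−1)/β = 10.1/25.7 = 0.393.
Mean = α/β = 11.1/25.7 = 0.432.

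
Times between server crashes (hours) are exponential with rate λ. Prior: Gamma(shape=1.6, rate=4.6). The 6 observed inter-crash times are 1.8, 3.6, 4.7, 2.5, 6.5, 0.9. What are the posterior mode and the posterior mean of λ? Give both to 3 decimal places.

Σ times = 20.0. Posterior: Gamma(shape = 1.6+6 = 7.6, rate = 4.6+20.0 = 24.6).
Mode = (α−1)/β = 6.6/24.6 = 0.268.
Mean = α/β = 7.6/24.6 = 0.309.

MAP = 0.268; posterior mean = 0.309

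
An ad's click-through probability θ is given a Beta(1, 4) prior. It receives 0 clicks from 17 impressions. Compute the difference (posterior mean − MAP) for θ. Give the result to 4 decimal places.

Posterior: Beta(1+0, 4+17) = Beta(1, 21).
Since α = 1 ≤ 1 and β > 1, the Beta density is monotone decreasing on [0,1]; the mode is at 0.
Mean = 1/(1+21) = 0.0455.
Difference = 0.0455 − 0.0000 = 0.0455.
Right-skewed posterior ⇒ mode < mean.

0.0455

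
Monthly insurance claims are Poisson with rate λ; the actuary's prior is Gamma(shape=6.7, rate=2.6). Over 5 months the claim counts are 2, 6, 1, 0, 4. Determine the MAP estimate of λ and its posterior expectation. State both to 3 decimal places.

Σ counts = 13. Posterior: Gamma(shape = 6.7+13 = 19.7, rate = 2.6+5 = 7.6).
Mode = (α−1)/β = 18.7/7.6 = 2.461.
Mean = α/β = 19.7/7.6 = 2.592.
The posterior is right-skewed, so the mean exceeds the mode.

MAP = 2.461, posterior mean = 2.592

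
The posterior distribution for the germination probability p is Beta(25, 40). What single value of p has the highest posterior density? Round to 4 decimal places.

Mode = (25−1)/(25+40−2) = 24/63 = 0.3810.
Mean = 25/(25+40) = 25/65 = 0.3846.
This is the posterior mode — the MAP estimate.

0.3810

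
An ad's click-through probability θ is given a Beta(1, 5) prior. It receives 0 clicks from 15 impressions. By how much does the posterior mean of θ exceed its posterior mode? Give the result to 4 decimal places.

Posterior: Beta(1+0, 5+15) = Beta(1, 20).
Since α = 1 ≤ 1 and β > 1, the Beta density is monotone decreasing on [0,1]; the mode is at 0.
Mean = 1/(1+20) = 0.0476.
Difference = 0.0476 − 0.0000 = 0.0476.

0.0476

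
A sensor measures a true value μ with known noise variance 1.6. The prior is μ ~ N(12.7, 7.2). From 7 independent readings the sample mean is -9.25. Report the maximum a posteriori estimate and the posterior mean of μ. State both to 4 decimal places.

maximum a posteriori estimate = -8.5746, posterior mean = -8.5746

Posterior for μ is Normal. Precision-weighted mean: (1/7.2·12.7 + 7/1.6·-9.25) / (1/7.2 + 7/1.6) = -8.5746.
A Normal posterior is symmetric, so mode = mean.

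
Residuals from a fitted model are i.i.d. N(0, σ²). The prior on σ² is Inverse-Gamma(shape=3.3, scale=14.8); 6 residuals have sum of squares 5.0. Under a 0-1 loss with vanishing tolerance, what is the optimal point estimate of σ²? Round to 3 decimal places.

Posterior: Inverse-Gamma(shape = 3.3+6/2 = 6.3, scale = 14.8+5.0/2 = 17.3).
Mode = β/(α+1) = 17.3/7.3 = 2.370.
Mean = β/(α−1) = 17.3/5.3 = 3.264.
This is the posterior mode — the MAP estimate.

2.370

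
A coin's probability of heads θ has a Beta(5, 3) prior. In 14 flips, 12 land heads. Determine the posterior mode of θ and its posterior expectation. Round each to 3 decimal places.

MAP = 0.800; posterior mean = 0.773

Posterior: Beta(5+12, 3+2) = Beta(17, 5).
Mode = (17−1)/(17+5−2) = 16/20 = 0.800.
Mean = 17/(17+5) = 17/22 = 0.773.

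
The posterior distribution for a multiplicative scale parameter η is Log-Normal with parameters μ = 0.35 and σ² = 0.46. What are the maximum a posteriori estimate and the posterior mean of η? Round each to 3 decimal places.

Mode = exp(μ − σ²) = exp(-0.11) = 0.896.
Mean = exp(μ + σ²/2) = exp(0.580) = 1.786.
Mean > mode: the posterior has a right tail.

MAP: 0.896. Posterior mean: 1.786.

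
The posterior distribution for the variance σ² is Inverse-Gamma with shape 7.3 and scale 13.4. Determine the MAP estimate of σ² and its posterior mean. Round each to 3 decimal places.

Mode = β/(α+1) = 13.4/8.3 = 1.614.
Mean = β/(α−1) = 13.4/6.3 = 2.127.

MAP: 1.614. Posterior mean: 2.127.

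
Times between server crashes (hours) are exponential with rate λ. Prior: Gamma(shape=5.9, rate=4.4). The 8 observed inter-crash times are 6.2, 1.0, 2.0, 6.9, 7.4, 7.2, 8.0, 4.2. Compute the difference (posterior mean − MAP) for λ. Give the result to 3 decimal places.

0.021

Σ times = 42.9. Posterior: Gamma(shape = 5.9+8 = 13.9, rate = 4.4+42.9 = 47.3).
Mode = (α−1)/β = 12.9/47.3 = 0.273.
Mean = α/β = 13.9/47.3 = 0.294.
Difference = 0.294 − 0.273 = 0.021.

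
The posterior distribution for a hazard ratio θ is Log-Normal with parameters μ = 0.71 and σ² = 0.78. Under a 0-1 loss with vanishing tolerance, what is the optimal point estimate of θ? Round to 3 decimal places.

0.932

Mode = exp(μ − σ²) = exp(-0.07) = 0.932.
Mean = exp(μ + σ²/2) = exp(1.100) = 3.004.
This is the posterior mode — the MAP estimate.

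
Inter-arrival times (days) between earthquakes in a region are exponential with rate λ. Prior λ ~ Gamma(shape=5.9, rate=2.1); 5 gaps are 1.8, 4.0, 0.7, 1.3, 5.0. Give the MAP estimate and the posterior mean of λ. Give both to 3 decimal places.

MAP = 0.664, posterior mean = 0.732

Σ times = 12.8. Posterior: Gamma(shape = 5.9+5 = 10.9, rate = 2.1+12.8 = 14.9).
Mode = (α−1)/β = 9.9/14.9 = 0.664.
Mean = α/β = 10.9/14.9 = 0.732.
The mean is pulled above the mode by the posterior's right skew.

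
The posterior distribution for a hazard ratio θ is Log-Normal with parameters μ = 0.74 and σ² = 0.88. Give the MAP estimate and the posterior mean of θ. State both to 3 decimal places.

θ_MAP = 0.869, E[θ|data] = 3.254

Mode = exp(μ − σ²) = exp(-0.14) = 0.869.
Mean = exp(μ + σ²/2) = exp(1.180) = 3.254.
Right-skewed posterior ⇒ mode < mean.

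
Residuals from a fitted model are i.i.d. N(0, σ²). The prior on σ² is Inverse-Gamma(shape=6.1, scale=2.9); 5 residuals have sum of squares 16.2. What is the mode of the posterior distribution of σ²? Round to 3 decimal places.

Posterior: Inverse-Gamma(shape = 6.1+5/2 = 8.6, scale = 2.9+16.2/2 = 11.0).
Mode = β/(α+1) = 11.0/9.6 = 1.146.
Mean = β/(α−1) = 11.0/7.6 = 1.447.
This is the posterior mode — the MAP estimate.

1.146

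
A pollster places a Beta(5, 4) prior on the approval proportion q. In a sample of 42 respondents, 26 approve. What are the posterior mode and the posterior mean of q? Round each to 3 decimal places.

posterior mode = 0.612, posterior mean = 0.608

Posterior: Beta(5+26, 4+16) = Beta(31, 20).
Mode = (31−1)/(31+20−2) = 30/49 = 0.612.
Mean = 31/(31+20) = 31/51 = 0.608.
The posterior is left-skewed, so the mode exceeds the mean.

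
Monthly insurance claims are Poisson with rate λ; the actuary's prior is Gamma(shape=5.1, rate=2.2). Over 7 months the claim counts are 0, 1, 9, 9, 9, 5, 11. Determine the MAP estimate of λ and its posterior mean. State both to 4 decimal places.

Σ counts = 44. Posterior: Gamma(shape = 5.1+44 = 49.1, rate = 2.2+7 = 9.2).
Mode = (α−1)/β = 48.1/9.2 = 5.2283.
Mean = α/β = 49.1/9.2 = 5.3370.

MAP = 5.2283; posterior mean = 5.3370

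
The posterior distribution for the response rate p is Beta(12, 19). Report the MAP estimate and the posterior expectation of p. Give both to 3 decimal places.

MAP estimate = 0.379, posterior expectation = 0.387

Mode = (12−1)/(12+19−2) = 11/29 = 0.379.
Mean = 12/(12+19) = 12/31 = 0.387.
Mean > mode: the posterior has a right tail.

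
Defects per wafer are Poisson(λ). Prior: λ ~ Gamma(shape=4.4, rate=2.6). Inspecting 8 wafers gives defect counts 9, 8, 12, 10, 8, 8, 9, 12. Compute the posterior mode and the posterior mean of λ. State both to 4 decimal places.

MAP = 7.4906; posterior mean = 7.5849

Σ counts = 76. Posterior: Gamma(shape = 4.4+76 = 80.4, rate = 2.6+8 = 10.6).
Mode = (α−1)/β = 79.4/10.6 = 7.4906.
Mean = α/β = 80.4/10.6 = 7.5849.
Right-skewed posterior ⇒ mode < mean.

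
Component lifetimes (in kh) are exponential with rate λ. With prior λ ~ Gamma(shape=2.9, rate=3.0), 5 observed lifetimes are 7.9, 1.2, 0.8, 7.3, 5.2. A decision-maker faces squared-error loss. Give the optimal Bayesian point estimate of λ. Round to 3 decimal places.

Σ times = 22.4. Posterior: Gamma(shape = 2.9+5 = 7.9, rate = 3.0+22.4 = 25.4).
Mode = (α−1)/β = 6.9/25.4 = 0.272.
Mean = α/β = 7.9/25.4 = 0.311.
Squared-error loss ⇒ the optimal estimator is the posterior mean.

0.311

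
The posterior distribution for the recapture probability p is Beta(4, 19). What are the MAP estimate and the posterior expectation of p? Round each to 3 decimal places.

MAP estimate = 0.143, posterior expectation = 0.174

Mode = (4−1)/(4+19−2) = 3/21 = 0.143.
Mean = 4/(4+19) = 4/23 = 0.174.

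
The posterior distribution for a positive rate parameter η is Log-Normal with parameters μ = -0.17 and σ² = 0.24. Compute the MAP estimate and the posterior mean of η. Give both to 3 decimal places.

MAP estimate = 0.664, posterior mean = 0.951

Mode = exp(μ − σ²) = exp(-0.41) = 0.664.
Mean = exp(μ + σ²/2) = exp(-0.050) = 0.951.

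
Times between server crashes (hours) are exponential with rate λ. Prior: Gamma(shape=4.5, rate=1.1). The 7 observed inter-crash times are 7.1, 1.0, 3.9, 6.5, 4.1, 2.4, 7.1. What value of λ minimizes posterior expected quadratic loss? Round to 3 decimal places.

0.346

Σ times = 32.1. Posterior: Gamma(shape = 4.5+7 = 11.5, rate = 1.1+32.1 = 33.2).
Mode = (α−1)/β = 10.5/33.2 = 0.316.
Mean = α/β = 11.5/33.2 = 0.346.
Quadratic loss ⇒ the optimal estimator is the posterior mean.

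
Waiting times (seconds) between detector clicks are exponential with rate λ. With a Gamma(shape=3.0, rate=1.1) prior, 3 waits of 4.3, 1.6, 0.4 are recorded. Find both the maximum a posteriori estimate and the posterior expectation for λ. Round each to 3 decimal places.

Σ times = 6.3. Posterior: Gamma(shape = 3.0+3 = 6.0, rate = 1.1+6.3 = 7.4).
Mode = (α−1)/β = 5.0/7.4 = 0.676.
Mean = α/β = 6.0/7.4 = 0.811.

λ_MAP = 0.676, E[λ|data] = 0.811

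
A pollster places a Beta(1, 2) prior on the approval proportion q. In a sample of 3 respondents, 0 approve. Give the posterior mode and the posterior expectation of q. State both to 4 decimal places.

Posterior: Beta(1+0, 2+3) = Beta(1, 5).
Since α = 1 ≤ 1 and β > 1, the Beta density is monotone decreasing on [0,1]; the mode is at 0.
Mean = 1/(1+5) = 0.1667.
The mean is pulled above the mode by the posterior's right skew.

q_MAP = 0.0000, E[q|data] = 0.1667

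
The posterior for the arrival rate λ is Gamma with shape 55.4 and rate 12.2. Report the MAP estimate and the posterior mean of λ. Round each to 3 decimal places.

Mode = (α−1)/β = 54.4/12.2 = 4.459.
Mean = α/β = 55.4/12.2 = 4.541.
Mean > mode: the posterior has a right tail.

MAP estimate = 4.459, posterior mean = 4.541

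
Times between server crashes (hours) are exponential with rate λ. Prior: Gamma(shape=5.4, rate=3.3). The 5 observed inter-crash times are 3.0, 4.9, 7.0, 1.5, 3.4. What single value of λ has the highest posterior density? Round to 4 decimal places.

0.4069

Σ times = 19.8. Posterior: Gamma(shape = 5.4+5 = 10.4, rate = 3.3+19.8 = 23.1).
Mode = (α−1)/β = 9.4/23.1 = 0.4069.
Mean = α/β = 10.4/23.1 = 0.4502.
This is the posterior mode — the MAP estimate.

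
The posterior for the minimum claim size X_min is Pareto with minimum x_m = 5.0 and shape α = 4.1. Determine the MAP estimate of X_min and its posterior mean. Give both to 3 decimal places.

MAP = 5.000; posterior mean = 6.613

The Pareto density is strictly decreasing on [x_m, ∞), so the mode is x_m = 5.000.
Mean = α·x_m/(α−1) = 4.1·5.0/3.1 = 6.613.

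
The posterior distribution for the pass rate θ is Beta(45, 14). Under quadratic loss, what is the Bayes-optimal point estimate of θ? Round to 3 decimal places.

Mode = (45−1)/(45+14−2) = 44/57 = 0.772.
Mean = 45/(45+14) = 45/59 = 0.763.
Quadratic loss ⇒ the optimal estimator is the posterior mean.

0.763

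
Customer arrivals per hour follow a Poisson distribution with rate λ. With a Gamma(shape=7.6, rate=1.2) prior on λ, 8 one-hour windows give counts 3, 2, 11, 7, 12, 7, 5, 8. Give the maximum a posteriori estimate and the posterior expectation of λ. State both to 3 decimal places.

Σ counts = 55. Posterior: Gamma(shape = 7.6+55 = 62.6, rate = 1.2+8 = 9.2).
Mode = (α−1)/β = 61.6/9.2 = 6.696.
Mean = α/β = 62.6/9.2 = 6.804.
Right-skewed posterior ⇒ mode < mean.

MAP = 6.696, posterior mean = 6.804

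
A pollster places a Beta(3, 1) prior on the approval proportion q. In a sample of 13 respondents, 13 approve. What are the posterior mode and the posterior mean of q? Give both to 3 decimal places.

posterior mode = 1.000, posterior mean = 0.941

Posterior: Beta(3+13, 1+0) = Beta(16, 1).
Since β = 1 ≤ 1 and α > 1, the Beta density is monotone increasing on [0,1]; the mode is at 1.
Mean = 16/(16+1) = 0.941.
The posterior is left-skewed, so the mode exceeds the mean.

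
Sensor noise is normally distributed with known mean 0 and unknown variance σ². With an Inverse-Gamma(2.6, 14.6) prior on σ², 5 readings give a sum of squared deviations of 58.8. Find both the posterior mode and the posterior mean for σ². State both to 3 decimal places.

Posterior: Inverse-Gamma(shape = 2.6+5/2 = 5.1, scale = 14.6+58.8/2 = 44.0).
Mode = β/(α+1) = 44.0/6.1 = 7.213.
Mean = β/(α−1) = 44.0/4.1 = 10.732.
The mean is pulled above the mode by the posterior's right skew.

σ²_MAP = 7.213, E[σ²|data] = 10.732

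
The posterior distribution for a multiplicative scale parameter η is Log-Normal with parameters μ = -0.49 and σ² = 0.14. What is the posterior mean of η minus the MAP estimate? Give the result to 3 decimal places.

Mode = exp(μ − σ²) = exp(-0.63) = 0.533.
Mean = exp(μ + σ²/2) = exp(-0.420) = 0.657.
Difference = 0.657 − 0.533 = 0.124.
The posterior is right-skewed, so the mean exceeds the mode.

0.124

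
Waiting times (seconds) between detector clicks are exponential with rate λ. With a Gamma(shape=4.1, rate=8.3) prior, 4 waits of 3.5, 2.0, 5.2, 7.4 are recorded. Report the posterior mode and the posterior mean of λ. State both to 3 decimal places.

λ_MAP = 0.269, E[λ|data] = 0.307

Σ times = 18.1. Posterior: Gamma(shape = 4.1+4 = 8.1, rate = 8.3+18.1 = 26.4).
Mode = (α−1)/β = 7.1/26.4 = 0.269.
Mean = α/β = 8.1/26.4 = 0.307.
Right-skewed posterior ⇒ mode < mean.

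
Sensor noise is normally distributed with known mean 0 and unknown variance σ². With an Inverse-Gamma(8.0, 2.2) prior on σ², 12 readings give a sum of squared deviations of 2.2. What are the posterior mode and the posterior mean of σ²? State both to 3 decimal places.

Posterior: Inverse-Gamma(shape = 8.0+12/2 = 14.0, scale = 2.2+2.2/2 = 3.3).
Mode = β/(α+1) = 3.3/15.0 = 0.220.
Mean = β/(α−1) = 3.3/13.0 = 0.254.

σ²_MAP = 0.220, E[σ²|data] = 0.254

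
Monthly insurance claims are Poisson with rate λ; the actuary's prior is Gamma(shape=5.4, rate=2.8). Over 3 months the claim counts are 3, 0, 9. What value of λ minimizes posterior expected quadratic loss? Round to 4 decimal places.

3.0000

Σ counts = 12. Posterior: Gamma(shape = 5.4+12 = 17.4, rate = 2.8+3 = 5.8).
Mode = (α−1)/β = 16.4/5.8 = 2.8276.
Mean = α/β = 17.4/5.8 = 3.0000.
Quadratic loss ⇒ the optimal estimator is the posterior mean.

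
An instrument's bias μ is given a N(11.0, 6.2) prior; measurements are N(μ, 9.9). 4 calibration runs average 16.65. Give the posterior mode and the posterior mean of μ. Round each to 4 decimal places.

MAP = 15.0380, posterior mean = 15.0380

Posterior for μ is Normal. Precision-weighted mean: (1/6.2·11.0 + 4/9.9·16.65) / (1/6.2 + 4/9.9) = 15.0380.
A Normal posterior is symmetric, so mode = mean.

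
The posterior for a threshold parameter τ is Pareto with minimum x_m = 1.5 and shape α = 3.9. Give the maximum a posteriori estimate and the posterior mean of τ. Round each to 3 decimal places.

The Pareto density is strictly decreasing on [x_m, ∞), so the mode is x_m = 1.500.
Mean = α·x_m/(α−1) = 3.9·1.5/2.9 = 2.017.
Right-skewed posterior ⇒ mode < mean.

maximum a posteriori estimate = 1.500, posterior mean = 2.017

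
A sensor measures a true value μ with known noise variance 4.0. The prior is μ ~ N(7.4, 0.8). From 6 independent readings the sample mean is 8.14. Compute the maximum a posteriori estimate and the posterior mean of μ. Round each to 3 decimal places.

Posterior for μ is Normal. Precision-weighted mean: (1/0.8·7.4 + 6/4.0·8.14) / (1/0.8 + 6/4.0) = 7.804.
A Normal posterior is symmetric, so mode = mean.

MAP: 7.804. Posterior mean: 7.804.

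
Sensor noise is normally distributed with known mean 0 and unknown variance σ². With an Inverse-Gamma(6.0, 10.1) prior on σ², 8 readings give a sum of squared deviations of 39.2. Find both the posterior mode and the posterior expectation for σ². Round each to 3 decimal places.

σ²_MAP = 2.700, E[σ²|data] = 3.300

Posterior: Inverse-Gamma(shape = 6.0+8/2 = 10.0, scale = 10.1+39.2/2 = 29.7).
Mode = β/(α+1) = 29.7/11.0 = 2.700.
Mean = β/(α−1) = 29.7/9.0 = 3.300.
Mean > mode: the posterior has a right tail.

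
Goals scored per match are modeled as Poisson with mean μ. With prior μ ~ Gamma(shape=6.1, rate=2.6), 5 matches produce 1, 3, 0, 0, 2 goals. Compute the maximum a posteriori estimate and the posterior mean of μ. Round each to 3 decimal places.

μ_MAP = 1.461, E[μ|data] = 1.592

Σ counts = 6. Posterior: Gamma(shape = 6.1+6 = 12.1, rate = 2.6+5 = 7.6).
Mode = (α−1)/β = 11.1/7.6 = 1.461.
Mean = α/β = 12.1/7.6 = 1.592.
The posterior is right-skewed, so the mean exceeds the mode.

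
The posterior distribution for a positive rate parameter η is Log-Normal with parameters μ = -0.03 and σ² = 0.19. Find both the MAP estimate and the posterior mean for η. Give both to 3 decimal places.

Mode = exp(μ − σ²) = exp(-0.22) = 0.803.
Mean = exp(μ + σ²/2) = exp(0.065) = 1.067.

MAP: 0.803. Posterior mean: 1.067.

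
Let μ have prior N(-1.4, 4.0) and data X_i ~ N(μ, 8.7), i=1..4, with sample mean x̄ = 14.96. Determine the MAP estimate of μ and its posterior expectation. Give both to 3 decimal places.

MAP: 9.198. Posterior mean: 9.198.

Posterior for μ is Normal. Precision-weighted mean: (1/4.0·-1.4 + 4/8.7·14.96) / (1/4.0 + 4/8.7) = 9.198.
A Normal posterior is symmetric, so mode = mean.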